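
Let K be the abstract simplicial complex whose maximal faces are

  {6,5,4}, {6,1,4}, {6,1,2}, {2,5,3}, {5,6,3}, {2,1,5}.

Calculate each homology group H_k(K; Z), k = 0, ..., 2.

H_0 = Z,  H_1 = Z,  H_2 = 0.

We work with the vertex ordering 1 < 2 < 3 < 4 < 5 < 6. The simplices of K, each written with vertices in increasing order, are:

  0-simplices (6): [1], [2], [3], [4], [5], [6]
  1-simplices (12): [1,2], [1,4], [1,5], [1,6], [2,3], [2,5], [2,6], [3,5], [3,6], [4,5], [4,6], [5,6]
  2-simplices (6): [1,2,5], [1,2,6], [1,4,6], [2,3,5], [3,5,6], [4,5,6]

so the chain groups are C_0 ≅ Z^6, C_1 ≅ Z^12, C_2 ≅ Z^6.

The boundary map ∂_1: C_1 → C_0 maps an edge to its endpoints' difference, ∂[p,q] = q − p. For instance
  ∂[1,6] = [6] − [1].
The resulting 6×12 matrix has rank 5, and its Smith normal form has invariant factors (1,1,1,1,1).

∂_2: C_2 → C_1 acts by ∂[p,q,r] = [q,r] − [p,r] + [p,q]. For instance
  ∂[2,3,5] = [3,5] − [2,5] + [2,3],
  ∂[1,2,5] = [2,5] − [1,5] + [1,2].
The resulting 12×6 matrix has rank 6, and its Smith normal form has invariant factors (1,1,1,1,1,1).

Computing H_k = (kernel of ∂_k) / (image of ∂_{k+1}):

  H_0: rank C_0 − rank ∂_1 = 6 − 5 = 1, and the invariant factors of ∂_1 are all 1, so H_0 ≅ Z.
  H_1: rank ker ∂_1 − rank ∂_2 = (12 − 5) − 6 = 1, and the invariant factors of ∂_2 are all 1, so H_1 ≅ Z.
  H_2: rank ker ∂_2 − rank ∂_3 = (6 − 6) − 0 = 0, and there is no ∂_3, so H_2 ≅ 0.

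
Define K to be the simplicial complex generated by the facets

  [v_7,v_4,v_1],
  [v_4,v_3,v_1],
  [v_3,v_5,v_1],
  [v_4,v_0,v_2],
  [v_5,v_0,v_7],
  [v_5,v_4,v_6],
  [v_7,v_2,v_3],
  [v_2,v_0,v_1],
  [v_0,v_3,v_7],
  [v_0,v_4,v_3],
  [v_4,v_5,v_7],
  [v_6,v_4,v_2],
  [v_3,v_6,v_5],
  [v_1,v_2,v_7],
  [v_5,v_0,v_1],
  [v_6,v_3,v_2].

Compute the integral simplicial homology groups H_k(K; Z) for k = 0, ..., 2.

Take the total order v_0 < v_1 < v_2 < v_3 < v_4 < v_5 < v_6 < v_7 on the vertex set. Then K (dimension 2) consists of the simplices:

  0-simplices (8): [v_0], [v_1], [v_2], [v_3], [v_4], [v_5], [v_6], [v_7]
  1-simplices (24): (24 of them)
  2-simplices (16): (16 of them)

so the chain groups are C_0 ≅ Z^8, C_1 ≅ Z^24, C_2 ≅ Z^16.

∂_1: C_1 → C_0 is given by ∂[p,q] = [q] − [p]. For instance
  ∂[v_0,v_5] = [v_5] − [v_0].
This gives a 8×24 integer matrix of rank 7; reducing to Smith normal form yields diagonal entries (1,1,1,1,1,1,1).

Boundary ∂_2: C_2 → C_1 acts by ∂[p,q,r] = [q,r] − [p,r] + [p,q]. For instance
  ∂[v_4,v_5,v_6] = [v_5,v_6] − [v_4,v_6] + [v_4,v_5],
  ∂[v_2,v_4,v_6] = [v_4,v_6] − [v_2,v_6] + [v_2,v_4].
As a 24×16 matrix over Z this has rank 15, with invariant factors (1,1,1,1,1,1,1,1,1,1,1,1,1,1,1).

Computing H_k = (kernel of ∂_k) / (image of ∂_{k+1}):

  H_0: rank C_0 − rank ∂_1 = 8 − 7 = 1, and the invariant factors of ∂_1 are all 1, so H_0 ≅ Z.
  H_1: rank ker ∂_1 − rank ∂_2 = (24 − 7) − 15 = 2, and the invariant factors of ∂_2 are all 1, so H_1 ≅ Z^2.
  H_2: rank ker ∂_2 − rank ∂_3 = (16 − 15) − 0 = 1, and there is no ∂_3, so H_2 ≅ Z.

H_0 ≅ Z,  H_1 ≅ Z^2,  H_2 ≅ Z.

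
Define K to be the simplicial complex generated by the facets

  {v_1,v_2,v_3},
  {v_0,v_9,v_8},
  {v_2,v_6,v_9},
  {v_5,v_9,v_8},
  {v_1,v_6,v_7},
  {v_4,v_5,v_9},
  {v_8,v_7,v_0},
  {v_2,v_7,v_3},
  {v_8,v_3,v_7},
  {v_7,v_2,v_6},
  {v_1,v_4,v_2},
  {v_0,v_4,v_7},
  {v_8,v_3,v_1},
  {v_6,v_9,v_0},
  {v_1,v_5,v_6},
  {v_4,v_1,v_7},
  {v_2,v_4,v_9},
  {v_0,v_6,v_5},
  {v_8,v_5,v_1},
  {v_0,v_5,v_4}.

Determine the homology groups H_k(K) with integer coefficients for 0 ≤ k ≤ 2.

We work with the vertex ordering v_0 < v_1 < v_2 < v_3 < v_4 < v_5 < v_6 < v_7 < v_8 < v_9. The simplices of K, each written with vertices in increasing order, are:

  0-simplices (10): [v_0], [v_1], [v_2], [v_3], [v_4], [v_5], [v_6], [v_7], [v_8], [v_9]
  1-simplices (30): (30 of them)
  2-simplices (20): (20 of them)

Hence C_0 ≅ Z^10, C_1 ≅ Z^30, C_2 ≅ Z^20.

Boundary ∂_1: C_1 → C_0 maps an edge to its endpoints' difference, ∂[p,q] = q − p. For instance
  ∂[v_4,v_5] = [v_5] − [v_4].
This gives a 10×30 integer matrix of rank 9; reducing to Smith normal form yields diagonal entries (1,1,1,1,1,1,1,1,1).

Boundary ∂_2: C_2 → C_1 acts by ∂[p,q,r] = [q,r] − [p,r] + [p,q]. For instance
  ∂[v_5,v_8,v_9] = [v_8,v_9] − [v_5,v_9] + [v_5,v_8],
  ∂[v_1,v_3,v_8] = [v_3,v_8] − [v_1,v_8] + [v_1,v_3].
As a 30×20 matrix over Z this has rank 20, with invariant factors (1,1,1,1,1,1,1,1,1,1,1,1,1,1,1,1,1,1,1,2).

Now H_k = ker ∂_k / im ∂_{k+1}, so:

  H_0: rank C_0 − rank ∂_1 = 10 − 9 = 1, and the invariant factors of ∂_1 are all 1, so H_0 = Z.
  H_1: rank ker ∂_1 − rank ∂_2 = (30 − 9) − 20 = 1, and ∂_2 has invariant factor 2 > 1, so H_1 = Z ⊕ Z/2.
  H_2: rank ker ∂_2 − rank ∂_3 = (20 − 20) − 0 = 0, and there is no ∂_3, so H_2 = 0.

(K is a triangulation of the Klein bottle.)

H_0 ≅ Z,  H_1 ≅ Z ⊕ Z/2,  H_2 = 0.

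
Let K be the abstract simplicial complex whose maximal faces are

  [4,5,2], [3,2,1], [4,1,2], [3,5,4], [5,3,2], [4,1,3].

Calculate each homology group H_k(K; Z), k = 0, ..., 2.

H_0 = Z,  H_1 = 0,  H_2 = Z.

Fix the vertex order 1 < 2 < 3 < 4 < 5 and write every simplex with vertices in increasing order. Then dim K = 2 and the simplices of K are:

  0-simplices (5): [1], [2], [3], [4], [5]
  1-simplices (9): [1,2], [1,3], [1,4], [2,3], [2,4], [2,5], [3,4], [3,5], [4,5]
  2-simplices (6): [1,2,3], [1,2,4], [1,3,4], [2,3,5], [2,4,5], [3,4,5]

giving chain groups C_0 ≅ Z^5, C_1 ≅ Z^9, C_2 ≅ Z^6.

Boundary ∂_1: C_1 → C_0 is given by ∂[p,q] = [q] − [p]. For instance
  ∂[2,3] = [3] − [2].
The resulting 5×9 matrix has rank 4, and its Smith normal form has invariant factors (1,1,1,1).

∂_2: C_2 → C_1 acts by ∂[p,q,r] = [q,r] − [p,r] + [p,q]. For instance
  ∂[1,2,4] = [2,4] − [1,4] + [1,2],
  ∂[1,2,3] = [2,3] − [1,3] + [1,2].
The 9×6 boundary matrix has rank 5 and Smith normal form diag(1,1,1,1,1).

Reading off H_k = ker ∂_k / im ∂_{k+1}:

  H_0: rank C_0 − rank ∂_1 = 5 − 4 = 1, and the invariant factors of ∂_1 are all 1, so H_0 ≅ Z.
  H_1: rank ker ∂_1 − rank ∂_2 = (9 − 4) − 5 = 0, and the invariant factors of ∂_2 are all 1, so H_1 ≅ 0.
  H_2: rank ker ∂_2 − rank ∂_3 = (6 − 5) − 0 = 1, and there is no ∂_3, so H_2 ≅ Z.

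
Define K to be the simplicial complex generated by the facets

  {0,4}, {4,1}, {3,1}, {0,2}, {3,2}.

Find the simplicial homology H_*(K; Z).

H_0 ≅ Z,  H_1 ≅ Z.

Fix the vertex order 0 < 1 < 2 < 3 < 4 and write every simplex with vertices in increasing order. Then dim K = 1 and the simplices of K are:

  0-simplices (5): [0], [1], [2], [3], [4]
  1-simplices (5): [0,2], [0,4], [1,3], [1,4], [2,3]

giving chain groups C_0 ≅ Z^5, C_1 ≅ Z^5.

Boundary ∂_1: C_1 → C_0 sends each edge [p,q] (with p < q) to q − p. For instance
  ∂[0,2] = [2] − [0].
The resulting 5×5 matrix has rank 4, and its Smith normal form has invariant factors (1,1,1,1).

Reading off H_k = ker ∂_k / im ∂_{k+1}:

  H_0: rank C_0 − rank ∂_1 = 5 − 4 = 1, and the invariant factors of ∂_1 are all 1, so H_0 ≅ Z.
  H_1: rank ker ∂_1 − rank ∂_2 = (5 − 4) − 0 = 1, and there is no ∂_2, so H_1 ≅ Z.

As a check, the Euler characteristic is 5 − 5 = 0, which agrees with 1 − 1 = 0.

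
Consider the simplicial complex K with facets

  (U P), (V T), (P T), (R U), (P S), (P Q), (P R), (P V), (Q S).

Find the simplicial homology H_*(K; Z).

Fix the vertex order P < Q < R < S < T < U < V and write every simplex with vertices in increasing order. Then dim K = 1 and the simplices of K are:

  0-simplices (7): P, Q, R, S, T, U, V
  1-simplices (9): PQ, PR, PS, PT, PU, PV, QS, RU, TV

giving chain groups C_0 ≅ Z^7, C_1 ≅ Z^9.

Boundary ∂_1: C_1 → C_0 maps an edge to its endpoints' difference, ∂[p,q] = q − p. For instance
  ∂TV = V − T.
The resulting 7×9 matrix has rank 6, and its Smith normal form has invariant factors (1,1,1,1,1,1).

Computing H_k = (kernel of ∂_k) / (image of ∂_{k+1}):

  H_0: rank C_0 − rank ∂_1 = 7 − 6 = 1, and the invariant factors of ∂_1 are all 1, so H_0 = Z.
  H_1: rank ker ∂_1 − rank ∂_2 = (9 − 6) − 0 = 3, and there is no ∂_2, so H_1 = Z^3.

As a check, the Euler characteristic is 7 − 9 = -2, which agrees with 1 − 3 = -2.

H_0 = Z,  H_1 = Z^3.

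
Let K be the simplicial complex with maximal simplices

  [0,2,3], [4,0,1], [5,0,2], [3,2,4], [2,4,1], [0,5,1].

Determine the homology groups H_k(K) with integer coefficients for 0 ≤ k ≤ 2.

H_0 = Z,  H_1 = Z,  H_2 = 0.

We work with the vertex ordering 0 < 1 < 2 < 3 < 4 < 5. The simplices of K, each written with vertices in increasing order, are:

  0-simplices (6): [0], [1], [2], [3], [4], [5]
  1-simplices (12): [0,1], [0,2], [0,3], [0,4], [0,5], [1,2], [1,4], [1,5], [2,3], [2,4], [2,5], [3,4]
  2-simplices (6): [0,1,4], [0,1,5], [0,2,3], [0,2,5], [1,2,4], [2,3,4]

Hence C_0 ≅ Z^6, C_1 ≅ Z^12, C_2 ≅ Z^6.

∂_1: C_1 → C_0 maps an edge to its endpoints' difference, ∂[p,q] = q − p. For instance
  ∂[0,2] = [2] − [0].
As a 6×12 matrix over Z this has rank 5, with invariant factors (1,1,1,1,1).

Boundary ∂_2: C_2 → C_1 acts by ∂[p,q,r] = [q,r] − [p,r] + [p,q]. For instance
  ∂[0,2,5] = [2,5] − [0,5] + [0,2],
  ∂[1,2,4] = [2,4] − [1,4] + [1,2].
The 12×6 boundary matrix has rank 6 and Smith normal form diag(1,1,1,1,1,1).

Reading off H_k = ker ∂_k / im ∂_{k+1}:

  H_0: rank C_0 − rank ∂_1 = 6 − 5 = 1, and the invariant factors of ∂_1 are all 1, so H_0 = Z.
  H_1: rank ker ∂_1 − rank ∂_2 = (12 − 5) − 6 = 1, and the invariant factors of ∂_2 are all 1, so H_1 = Z.
  H_2: rank ker ∂_2 − rank ∂_3 = (6 − 6) − 0 = 0, and there is no ∂_3, so H_2 = 0.

As a check, the Euler characteristic is 6 − 12 + 6 = 0, which agrees with 1 − 1 + 0 = 0.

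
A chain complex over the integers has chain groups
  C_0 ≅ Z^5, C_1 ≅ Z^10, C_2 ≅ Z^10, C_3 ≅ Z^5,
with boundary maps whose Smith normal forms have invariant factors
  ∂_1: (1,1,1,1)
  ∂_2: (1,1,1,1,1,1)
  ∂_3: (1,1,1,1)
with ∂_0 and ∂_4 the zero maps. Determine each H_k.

H_0: b_0 = 5 − 0 − 4 = 1; torsion from ∂_1 factors > 1: none. So H_0 = Z.
H_1: b_1 = 10 − 4 − 6 = 0; torsion from ∂_2 factors > 1: none. So H_1 = 0.
H_2: b_2 = 10 − 6 − 4 = 0; torsion from ∂_3 factors > 1: none. So H_2 = 0.
H_3: b_3 = 5 − 4 − 0 = 1; torsion from ∂_4 factors > 1: none. So H_3 = Z.

H_0 = Z,  H_1 = 0,  H_2 = 0,  H_3 = Z.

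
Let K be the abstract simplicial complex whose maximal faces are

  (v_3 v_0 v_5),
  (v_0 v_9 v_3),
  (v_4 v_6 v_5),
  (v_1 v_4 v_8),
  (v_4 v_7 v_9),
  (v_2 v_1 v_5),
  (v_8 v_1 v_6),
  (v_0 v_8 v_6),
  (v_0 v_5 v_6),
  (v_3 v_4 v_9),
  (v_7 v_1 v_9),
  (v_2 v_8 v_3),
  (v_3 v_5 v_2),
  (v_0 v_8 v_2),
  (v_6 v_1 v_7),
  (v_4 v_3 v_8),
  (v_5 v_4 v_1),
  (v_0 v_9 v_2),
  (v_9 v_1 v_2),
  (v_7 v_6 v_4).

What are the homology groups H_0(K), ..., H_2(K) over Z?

Fix the vertex order v_0 < v_1 < v_2 < v_3 < v_4 < v_5 < v_6 < v_7 < v_8 < v_9 and write every simplex with vertices in increasing order. Then dim K = 2 and the simplices of K are:

  0-simplices (10): [v_0], [v_1], [v_2], [v_3], [v_4], [v_5], [v_6], [v_7], [v_8], [v_9]
  1-simplices (30): (30 of them)
  2-simplices (20): (20 of them)

giving chain groups C_0 ≅ Z^10, C_1 ≅ Z^30, C_2 ≅ Z^20.

The boundary map ∂_1: C_1 → C_0 is given by ∂[p,q] = [q] − [p]. For instance
  ∂[v_3,v_4] = [v_4] − [v_3].
The 10×30 boundary matrix has rank 9 and Smith normal form diag(1,1,1,1,1,1,1,1,1).

Boundary ∂_2: C_2 → C_1 sends each 2-simplex [p,q,r] to [q,r] − [p,r] + [p,q]. For instance
  ∂[v_2,v_3,v_8] = [v_3,v_8] − [v_2,v_8] + [v_2,v_3],
  ∂[v_1,v_4,v_5] = [v_4,v_5] − [v_1,v_5] + [v_1,v_4].
The 30×20 boundary matrix has rank 20 and Smith normal form diag(1,1,1,1,1,1,1,1,1,1,1,1,1,1,1,1,1,1,1,2).

From H_k ≅ ker(∂_k) / im(∂_{k+1}) we obtain:

  H_0: rank C_0 − rank ∂_1 = 10 − 9 = 1, and the invariant factors of ∂_1 are all 1, so H_0 ≅ Z.
  H_1: rank ker ∂_1 − rank ∂_2 = (30 − 9) − 20 = 1, and ∂_2 has invariant factor 2 > 1, so H_1 ≅ Z ⊕ Z/2Z.
  H_2: rank ker ∂_2 − rank ∂_3 = (20 − 20) − 0 = 0, and there is no ∂_3, so H_2 ≅ 0.

H_0 ≅ Z,  H_1 ≅ Z ⊕ Z/2Z,  H_2 = 0.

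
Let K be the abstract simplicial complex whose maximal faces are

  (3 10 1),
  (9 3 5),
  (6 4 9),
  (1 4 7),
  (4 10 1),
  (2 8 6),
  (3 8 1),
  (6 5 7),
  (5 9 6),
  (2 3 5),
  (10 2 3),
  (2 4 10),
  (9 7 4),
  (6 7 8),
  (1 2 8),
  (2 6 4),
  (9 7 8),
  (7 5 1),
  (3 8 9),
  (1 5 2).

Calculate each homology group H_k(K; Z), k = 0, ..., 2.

H_0 ≅ Z,  H_1 ≅ Z ⊕ Z_2,  H_2 = 0.

K has 10 vertices, 30 edges, 20 triangles.
rank ∂_0 = 0, rank ∂_1 = 9 ⇒ b_0 = 10 − 0 − 9 = 1; all invariant factors of ∂_1 are 1 so no torsion. So H_0 ≅ Z.
rank ∂_1 = 9, rank ∂_2 = 20 ⇒ b_1 = 30 − 9 − 20 = 1; ∂_2 has invariant factor(s) [2] giving torsion. So H_1 ≅ Z ⊕ Z_2.
rank ∂_2 = 20, rank ∂_3 = 0 ⇒ b_2 = 20 − 20 − 0 = 0. So H_2 ≅ 0.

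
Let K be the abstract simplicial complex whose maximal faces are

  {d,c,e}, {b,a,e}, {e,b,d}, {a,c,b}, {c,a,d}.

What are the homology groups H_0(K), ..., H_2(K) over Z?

We work with the vertex ordering a < b < c < d < e. The simplices of K, each written with vertices in increasing order, are:

  0-simplices (5): a, b, c, d, e
  1-simplices (10): ab, ac, ad, ae, bc, bd, be, cd, ce, de
  2-simplices (5): abc, abe, acd, bde, cde

so the chain groups are C_0 ≅ Z^5, C_1 ≅ Z^10, C_2 ≅ Z^5.

∂_1: C_1 → C_0 is given by ∂[p,q] = [q] − [p].
This gives a 5×10 integer matrix of rank 4; reducing to Smith normal form yields diagonal entries (1,1,1,1).

The boundary map ∂_2: C_2 → C_1 acts by ∂[p,q,r] = [q,r] − [p,r] + [p,q]. For instance
  ∂bde = de − be + bd,
  ∂acd = cd − ad + ac.
The resulting 10×5 matrix has rank 5, and its Smith normal form has invariant factors (1,1,1,1,1).

Reading off H_k = ker ∂_k / im ∂_{k+1}:

  H_0: rank C_0 − rank ∂_1 = 5 − 4 = 1, and the invariant factors of ∂_1 are all 1, so H_0 ≅ Z.
  H_1: rank ker ∂_1 − rank ∂_2 = (10 − 4) − 5 = 1, and the invariant factors of ∂_2 are all 1, so H_1 ≅ Z.
  H_2: rank ker ∂_2 − rank ∂_3 = (5 − 5) − 0 = 0, and there is no ∂_3, so H_2 ≅ 0.

As a check, the Euler characteristic is 5 − 10 + 5 = 0, which agrees with 1 − 1 + 0 = 0.

H_0 ≅ Z,  H_1 ≅ Z,  H_2 = 0.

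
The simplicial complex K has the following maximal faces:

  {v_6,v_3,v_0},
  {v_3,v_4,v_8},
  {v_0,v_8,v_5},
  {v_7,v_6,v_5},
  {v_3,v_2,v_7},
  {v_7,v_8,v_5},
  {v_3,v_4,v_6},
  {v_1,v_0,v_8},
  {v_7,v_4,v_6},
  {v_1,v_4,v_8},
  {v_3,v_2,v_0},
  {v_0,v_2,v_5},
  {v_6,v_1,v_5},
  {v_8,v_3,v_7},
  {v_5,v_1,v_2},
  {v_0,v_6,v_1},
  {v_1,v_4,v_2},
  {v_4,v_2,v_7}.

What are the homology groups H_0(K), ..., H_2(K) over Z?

Take the total order v_0 < v_1 < v_2 < v_3 < v_4 < v_5 < v_6 < v_7 < v_8 on the vertex set. Then K (dimension 2) consists of the simplices:

  0-simplices (9): [v_0], [v_1], [v_2], [v_3], [v_4], [v_5], [v_6], [v_7], [v_8]
  1-simplices (27): (27 of them)
  2-simplices (18): (18 of them)

Hence C_0 ≅ Z^9, C_1 ≅ Z^27, C_2 ≅ Z^18.

∂_1: C_1 → C_0 maps an edge to its endpoints' difference, ∂[p,q] = q − p. For instance
  ∂[v_3,v_4] = [v_4] − [v_3].
The 9×27 boundary matrix has rank 8 and Smith normal form diag(1,1,1,1,1,1,1,1).

∂_2: C_2 → C_1 acts by ∂[p,q,r] = [q,r] − [p,r] + [p,q]. For instance
  ∂[v_3,v_4,v_6] = [v_4,v_6] − [v_3,v_6] + [v_3,v_4],
  ∂[v_0,v_1,v_6] = [v_1,v_6] − [v_0,v_6] + [v_0,v_1].
The resulting 27×18 matrix has rank 18, and its Smith normal form has invariant factors (1,1,1,1,1,1,1,1,1,1,1,1,1,1,1,1,1,2).

From H_k ≅ ker(∂_k) / im(∂_{k+1}) we obtain:

  H_0: rank C_0 − rank ∂_1 = 9 − 8 = 1, and the invariant factors of ∂_1 are all 1, so H_0 ≅ Z.
  H_1: rank ker ∂_1 − rank ∂_2 = (27 − 8) − 18 = 1, and ∂_2 has invariant factor 2 > 1, so H_1 ≅ Z ⊕ Z/2Z.
  H_2: rank ker ∂_2 − rank ∂_3 = (18 − 18) − 0 = 0, and there is no ∂_3, so H_2 ≅ 0.

As a check, the Euler characteristic is 9 − 27 + 18 = 0, which agrees with 1 − 1 + 0 = 0.

H_0 = Z,  H_1 = Z ⊕ Z/2Z,  H_2 = 0.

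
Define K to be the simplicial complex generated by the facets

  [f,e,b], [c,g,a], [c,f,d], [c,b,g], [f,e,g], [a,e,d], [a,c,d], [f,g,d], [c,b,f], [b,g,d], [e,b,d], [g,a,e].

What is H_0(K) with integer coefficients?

K has 7 vertices, 18 edges, 12 triangles.
rank ∂_0 = 0, rank ∂_1 = 6 ⇒ b_0 = 7 − 0 − 6 = 1; all invariant factors of ∂_1 are 1 so no torsion. So H_0 ≅ Z.

H_0 = Z.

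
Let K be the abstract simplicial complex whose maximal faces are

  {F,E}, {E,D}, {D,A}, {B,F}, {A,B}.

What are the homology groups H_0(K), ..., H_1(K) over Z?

K has 5 vertices, 5 edges.
rank ∂_0 = 0, rank ∂_1 = 4 ⇒ b_0 = 5 − 0 − 4 = 1; all invariant factors of ∂_1 are 1 so no torsion. So H_0 = Z.
rank ∂_1 = 4, rank ∂_2 = 0 ⇒ b_1 = 5 − 4 − 0 = 1. So H_1 = Z.

H_0 ≅ Z,  H_1 ≅ Z.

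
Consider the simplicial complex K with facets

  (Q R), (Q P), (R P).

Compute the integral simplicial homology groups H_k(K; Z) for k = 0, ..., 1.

We work with the vertex ordering P < Q < R. The simplices of K, each written with vertices in increasing order, are:

  0-simplices (3): P, Q, R
  1-simplices (3): PQ, PR, QR

so the chain groups are C_0 ≅ Z^3, C_1 ≅ Z^3.

∂_1: C_1 → C_0 is given by ∂[p,q] = [q] − [p].
As a 3×3 matrix over Z this has rank 2, with invariant factors (1,1).

Computing H_k = (kernel of ∂_k) / (image of ∂_{k+1}):

  H_0: rank C_0 − rank ∂_1 = 3 − 2 = 1, and the invariant factors of ∂_1 are all 1, so H_0 = Z.
  H_1: rank ker ∂_1 − rank ∂_2 = (3 − 2) − 0 = 1, and there is no ∂_2, so H_1 = Z.

H_0 = Z,  H_1 = Z.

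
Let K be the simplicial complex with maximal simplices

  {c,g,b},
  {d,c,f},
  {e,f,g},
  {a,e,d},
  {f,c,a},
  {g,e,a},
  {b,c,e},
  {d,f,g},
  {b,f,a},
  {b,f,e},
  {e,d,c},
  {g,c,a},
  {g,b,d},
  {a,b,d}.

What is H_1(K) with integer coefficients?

H_1 = Z^2.

Fix the vertex order a < b < c < d < e < f < g and write every simplex with vertices in increasing order. Then dim K = 2 and the simplices of K are:

  0-simplices (7): a, b, c, d, e, f, g
  1-simplices (21): ab, ac, ad, ae, af, ag, bc, bd, be, bf, bg, cd, ce, cf, cg, de, df, dg, ef, eg, fg
  2-simplices (14): abd, abf, acf, acg, ade, aeg, bce, bcg, bdg, bef, cde, cdf, dfg, efg

so the chain groups are C_0 ≅ Z^7, C_1 ≅ Z^21, C_2 ≅ Z^14.

∂_1: C_1 → C_0 is given by ∂[p,q] = [q] − [p].
The resulting 7×21 matrix has rank 6, and its Smith normal form has invariant factors (1,1,1,1,1,1).

Boundary ∂_2: C_2 → C_1 acts by ∂[p,q,r] = [q,r] − [p,r] + [p,q]. For instance
  ∂cde = de − ce + cd,
  ∂efg = fg − eg + ef.
As a 21×14 matrix over Z this has rank 13, with invariant factors (1,1,1,1,1,1,1,1,1,1,1,1,1).

Reading off H_k = ker ∂_k / im ∂_{k+1}:

  H_1: rank ker ∂_1 − rank ∂_2 = (21 − 6) − 13 = 2, and the invariant factors of ∂_2 are all 1, so H_1 ≅ Z^2.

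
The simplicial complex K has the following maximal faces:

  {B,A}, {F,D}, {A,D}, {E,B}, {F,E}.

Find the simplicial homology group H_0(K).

K has 5 vertices, 5 edges.
rank ∂_0 = 0, rank ∂_1 = 4 ⇒ b_0 = 5 − 0 − 4 = 1; all invariant factors of ∂_1 are 1 so no torsion. So H_0 ≅ Z.

H_0 ≅ Z.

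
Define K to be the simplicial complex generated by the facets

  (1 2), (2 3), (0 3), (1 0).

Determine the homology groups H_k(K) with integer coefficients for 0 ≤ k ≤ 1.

H_0 = Z,  H_1 = Z.

K has 4 vertices, 4 edges.
rank ∂_0 = 0, rank ∂_1 = 3 ⇒ b_0 = 4 − 0 − 3 = 1; all invariant factors of ∂_1 are 1 so no torsion. So H_0 ≅ Z.
rank ∂_1 = 3, rank ∂_2 = 0 ⇒ b_1 = 4 − 3 − 0 = 1. So H_1 ≅ Z.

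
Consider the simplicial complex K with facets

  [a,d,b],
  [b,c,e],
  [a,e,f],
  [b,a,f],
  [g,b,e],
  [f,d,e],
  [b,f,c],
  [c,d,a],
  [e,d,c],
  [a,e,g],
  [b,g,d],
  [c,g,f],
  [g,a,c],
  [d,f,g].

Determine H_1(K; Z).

H_1 ≅ Z^2.

Order the vertices as a < b < c < d < e < f < g. Listing each simplex with vertices in this order, K has dimension 2 with simplices:

  0-simplices (7): a, b, c, d, e, f, g
  1-simplices (21): ab, ac, ad, ae, af, ag, bc, bd, be, bf, bg, cd, ce, cf, cg, de, df, dg, ef, eg, fg
  2-simplices (14): abd, abf, acd, acg, aef, aeg, bce, bcf, bdg, beg, cde, cfg, def, dfg

Hence C_0 ≅ Z^7, C_1 ≅ Z^21, C_2 ≅ Z^14.

The boundary map ∂_1: C_1 → C_0 is given by ∂[p,q] = [q] − [p].
As a 7×21 matrix over Z this has rank 6, with invariant factors (1,1,1,1,1,1).

∂_2: C_2 → C_1 sends each 2-simplex [p,q,r] to [q,r] − [p,r] + [p,q]. For instance
  ∂aef = ef − af + ae,
  ∂bcf = cf − bf + bc.
The 21×14 boundary matrix has rank 13 and Smith normal form diag(1,1,1,1,1,1,1,1,1,1,1,1,1).

Reading off H_k = ker ∂_k / im ∂_{k+1}:

  H_1: rank ker ∂_1 − rank ∂_2 = (21 − 6) − 13 = 2, and the invariant factors of ∂_2 are all 1, so H_1 ≅ Z^2.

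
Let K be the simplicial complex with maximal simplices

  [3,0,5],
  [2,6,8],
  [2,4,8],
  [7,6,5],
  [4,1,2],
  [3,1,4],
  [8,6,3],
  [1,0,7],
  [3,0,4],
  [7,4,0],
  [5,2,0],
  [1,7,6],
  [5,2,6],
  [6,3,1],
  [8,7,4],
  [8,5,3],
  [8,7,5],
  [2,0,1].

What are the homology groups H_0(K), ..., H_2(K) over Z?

We work with the vertex ordering 0 < 1 < 2 < 3 < 4 < 5 < 6 < 7 < 8. The simplices of K, each written with vertices in increasing order, are:

  0-simplices (9): [0], [1], [2], [3], [4], [5], [6], [7], [8]
  1-simplices (27): (27 of them)
  2-simplices (18): [0,1,2], [0,1,7], [0,2,5], [0,3,4], [0,3,5], [0,4,7], [1,2,4], [1,3,4], [1,3,6], [1,6,7], [2,4,8], [2,5,6], [2,6,8], [3,5,8], [3,6,8], [4,7,8], [5,6,7], [5,7,8]

so the chain groups are C_0 ≅ Z^9, C_1 ≅ Z^27, C_2 ≅ Z^18.

∂_1: C_1 → C_0 is given by ∂[p,q] = [q] − [p].
As a 9×27 matrix over Z this has rank 8, with invariant factors (1,1,1,1,1,1,1,1).

∂_2: C_2 → C_1 maps a triangle to the signed sum of its edges. For instance
  ∂[0,1,2] = [1,2] − [0,2] + [0,1],
  ∂[4,7,8] = [7,8] − [4,8] + [4,7].
As a 27×18 matrix over Z this has rank 18, with invariant factors (1,1,1,1,1,1,1,1,1,1,1,1,1,1,1,1,1,2).

From H_k ≅ ker(∂_k) / im(∂_{k+1}) we obtain:

  H_0: rank C_0 − rank ∂_1 = 9 − 8 = 1, and the invariant factors of ∂_1 are all 1, so H_0 ≅ Z.
  H_1: rank ker ∂_1 − rank ∂_2 = (27 − 8) − 18 = 1, and ∂_2 has invariant factor 2 > 1, so H_1 ≅ Z ⊕ Z/2.
  H_2: rank ker ∂_2 − rank ∂_3 = (18 − 18) − 0 = 0, and there is no ∂_3, so H_2 ≅ 0.

H_0 ≅ Z,  H_1 ≅ Z ⊕ Z/2,  H_2 = 0.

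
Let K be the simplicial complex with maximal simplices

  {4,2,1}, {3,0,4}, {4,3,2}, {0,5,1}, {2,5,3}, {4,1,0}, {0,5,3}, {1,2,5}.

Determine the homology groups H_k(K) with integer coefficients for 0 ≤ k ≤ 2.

H_0 ≅ Z,  H_1 = 0,  H_2 ≅ Z.

Take the total order 0 < 1 < 2 < 3 < 4 < 5 on the vertex set. Then K (dimension 2) consists of the simplices:

  0-simplices (6): [0], [1], [2], [3], [4], [5]
  1-simplices (12): [0,1], [0,3], [0,4], [0,5], [1,2], [1,4], [1,5], [2,3], [2,4], [2,5], [3,4], [3,5]
  2-simplices (8): [0,1,4], [0,1,5], [0,3,4], [0,3,5], [1,2,4], [1,2,5], [2,3,4], [2,3,5]

so the chain groups are C_0 ≅ Z^6, C_1 ≅ Z^12, C_2 ≅ Z^8.

∂_1: C_1 → C_0 sends each edge [p,q] (with p < q) to q − p.
As a 6×12 matrix over Z this has rank 5, with invariant factors (1,1,1,1,1).

Boundary ∂_2: C_2 → C_1 sends each 2-simplex [p,q,r] to [q,r] − [p,r] + [p,q]. For instance
  ∂[0,1,4] = [1,4] − [0,4] + [0,1],
  ∂[0,1,5] = [1,5] − [0,5] + [0,1].
The resulting 12×8 matrix has rank 7, and its Smith normal form has invariant factors (1,1,1,1,1,1,1).

Computing H_k = (kernel of ∂_k) / (image of ∂_{k+1}):

  H_0: rank C_0 − rank ∂_1 = 6 − 5 = 1, and the invariant factors of ∂_1 are all 1, so H_0 = Z.
  H_1: rank ker ∂_1 − rank ∂_2 = (12 − 5) − 7 = 0, and the invariant factors of ∂_2 are all 1, so H_1 = 0.
  H_2: rank ker ∂_2 − rank ∂_3 = (8 − 7) − 0 = 1, and there is no ∂_3, so H_2 = Z.

(K is a triangulation of the 2-sphere S^2.)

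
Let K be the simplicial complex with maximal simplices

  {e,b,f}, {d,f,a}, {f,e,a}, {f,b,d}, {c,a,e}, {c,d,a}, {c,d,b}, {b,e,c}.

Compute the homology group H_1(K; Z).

K has 6 vertices, 12 edges, 8 triangles.
rank ∂_1 = 5, rank ∂_2 = 7 ⇒ b_1 = 12 − 5 − 7 = 0; all invariant factors of ∂_2 are 1 so no torsion. So H_1 = 0.

H_1 ≅ 0.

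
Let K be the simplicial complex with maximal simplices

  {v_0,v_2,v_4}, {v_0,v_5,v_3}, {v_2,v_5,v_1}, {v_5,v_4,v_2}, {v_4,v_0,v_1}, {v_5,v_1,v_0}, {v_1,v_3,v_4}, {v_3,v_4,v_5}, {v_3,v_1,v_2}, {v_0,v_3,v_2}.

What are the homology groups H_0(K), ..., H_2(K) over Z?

We work with the vertex ordering v_0 < v_1 < v_2 < v_3 < v_4 < v_5. The simplices of K, each written with vertices in increasing order, are:

  0-simplices (6): [v_0], [v_1], [v_2], [v_3], [v_4], [v_5]
  1-simplices (15): (15 of them)
  2-simplices (10): [v_0,v_1,v_4], [v_0,v_1,v_5], [v_0,v_2,v_3], [v_0,v_2,v_4], [v_0,v_3,v_5], [v_1,v_2,v_3], [v_1,v_2,v_5], [v_1,v_3,v_4], [v_2,v_4,v_5], [v_3,v_4,v_5]

so the chain groups are C_0 ≅ Z^6, C_1 ≅ Z^15, C_2 ≅ Z^10.

Boundary ∂_1: C_1 → C_0 is given by ∂[p,q] = [q] − [p].
This gives a 6×15 integer matrix of rank 5; reducing to Smith normal form yields diagonal entries (1,1,1,1,1).

∂_2: C_2 → C_1 acts by ∂[p,q,r] = [q,r] − [p,r] + [p,q]. For instance
  ∂[v_1,v_2,v_3] = [v_2,v_3] − [v_1,v_3] + [v_1,v_2],
  ∂[v_0,v_1,v_4] = [v_1,v_4] − [v_0,v_4] + [v_0,v_1].
This gives a 15×10 integer matrix of rank 10; reducing to Smith normal form yields diagonal entries (1,1,1,1,1,1,1,1,1,2).

Computing H_k = (kernel of ∂_k) / (image of ∂_{k+1}):

  H_0: rank C_0 − rank ∂_1 = 6 − 5 = 1, and the invariant factors of ∂_1 are all 1, so H_0 = Z.
  H_1: rank ker ∂_1 − rank ∂_2 = (15 − 5) − 10 = 0, and ∂_2 has invariant factor 2 > 1, so H_1 = Z/2Z.
  H_2: rank ker ∂_2 − rank ∂_3 = (10 − 10) − 0 = 0, and there is no ∂_3, so H_2 = 0.

H_0 ≅ Z,  H_1 ≅ Z/2Z,  H_2 = 0.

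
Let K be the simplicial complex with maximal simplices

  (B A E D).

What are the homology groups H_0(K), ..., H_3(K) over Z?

H_0 ≅ Z,  H_1 = 0,  H_2 = 0,  H_3 = 0.

Take the total order A < B < D < E on the vertex set. Then K (dimension 3) consists of the simplices:

  0-simplices (4): A, B, D, E
  1-simplices (6): AB, AD, AE, BD, BE, DE
  2-simplices (4): ABD, ABE, ADE, BDE
  3-simplices (1): ABDE

so the chain groups are C_0 ≅ Z^4, C_1 ≅ Z^6, C_2 ≅ Z^4, C_3 ≅ Z^1.

Boundary ∂_1: C_1 → C_0 is given by ∂[p,q] = [q] − [p].
The resulting 4×6 matrix has rank 3, and its Smith normal form has invariant factors (1,1,1).

The boundary map ∂_2: C_2 → C_1 acts by ∂[p,q,r] = [q,r] − [p,r] + [p,q]. For instance
  ∂ABE = BE − AE + AB,
  ∂BDE = DE − BE + BD.
The resulting 6×4 matrix has rank 3, and its Smith normal form has invariant factors (1,1,1).

Boundary ∂_3: C_3 → C_2 sends each 3-simplex σ to the alternating sum Σ_i (−1)^i (σ with its i-th vertex removed). For instance
  ∂ABDE = BDE − ADE + ABE − ABD.
The resulting 4×1 matrix has rank 1, and its Smith normal form has invariant factors (1).

Now H_k = ker ∂_k / im ∂_{k+1}, so:

  H_0: rank C_0 − rank ∂_1 = 4 − 3 = 1, and the invariant factors of ∂_1 are all 1, so H_0 ≅ Z.
  H_1: rank ker ∂_1 − rank ∂_2 = (6 − 3) − 3 = 0, and the invariant factors of ∂_2 are all 1, so H_1 ≅ 0.
  H_2: rank ker ∂_2 − rank ∂_3 = (4 − 3) − 1 = 0, and the invariant factors of ∂_3 are all 1, so H_2 ≅ 0.
  H_3: rank ker ∂_3 − rank ∂_4 = (1 − 1) − 0 = 0, and there is no ∂_4, so H_3 ≅ 0.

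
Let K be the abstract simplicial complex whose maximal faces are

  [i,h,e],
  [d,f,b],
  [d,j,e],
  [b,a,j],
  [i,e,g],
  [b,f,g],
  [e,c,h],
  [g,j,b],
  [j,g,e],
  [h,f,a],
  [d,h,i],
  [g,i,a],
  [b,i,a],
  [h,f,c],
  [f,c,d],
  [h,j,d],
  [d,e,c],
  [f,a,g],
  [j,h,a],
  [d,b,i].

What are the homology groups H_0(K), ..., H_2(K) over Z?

H_0 = Z,  H_1 = Z × Z/2,  H_2 = 0.

Take the total order a < b < c < d < e < f < g < h < i < j on the vertex set. Then K (dimension 2) consists of the simplices:

  0-simplices (10): a, b, c, d, e, f, g, h, i, j
  1-simplices (30): ab, af, ag, ah, ai, aj, bd, bf, bg, bi, bj, cd, ce, cf, ch, de, df, dh, di, dj, eg, eh, ei, ej, fg, fh, gi, gj, hi, hj
  2-simplices (20): abi, abj, afg, afh, agi, ahj, bdf, bdi, bfg, bgj, cde, cdf, ceh, cfh, dej, dhi, dhj, egi, egj, ehi

giving chain groups C_0 ≅ Z^10, C_1 ≅ Z^30, C_2 ≅ Z^20.

∂_1: C_1 → C_0 is given by ∂[p,q] = [q] − [p].
The resulting 10×30 matrix has rank 9, and its Smith normal form has invariant factors (1,1,1,1,1,1,1,1,1).

∂_2: C_2 → C_1 sends each 2-simplex [p,q,r] to [q,r] − [p,r] + [p,q]. For instance
  ∂agi = gi − ai + ag,
  ∂cdf = df − cf + cd.
The 30×20 boundary matrix has rank 20 and Smith normal form diag(1,1,1,1,1,1,1,1,1,1,1,1,1,1,1,1,1,1,1,2).

Computing H_k = (kernel of ∂_k) / (image of ∂_{k+1}):

  H_0: rank C_0 − rank ∂_1 = 10 − 9 = 1, and the invariant factors of ∂_1 are all 1, so H_0 ≅ Z.
  H_1: rank ker ∂_1 − rank ∂_2 = (30 − 9) − 20 = 1, and ∂_2 has invariant factor 2 > 1, so H_1 ≅ Z × Z/2.
  H_2: rank ker ∂_2 − rank ∂_3 = (20 − 20) − 0 = 0, and there is no ∂_3, so H_2 ≅ 0.

(K is a triangulation of the Klein bottle.)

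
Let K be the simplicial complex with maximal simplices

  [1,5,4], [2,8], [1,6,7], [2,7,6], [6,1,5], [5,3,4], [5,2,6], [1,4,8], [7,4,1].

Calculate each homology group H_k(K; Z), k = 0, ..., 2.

Take the total order 1 < 2 < 3 < 4 < 5 < 6 < 7 < 8 on the vertex set. Then K (dimension 2) consists of the simplices:

  0-simplices (8): [1], [2], [3], [4], [5], [6], [7], [8]
  1-simplices (16): [1,4], [1,5], [1,6], [1,7], [1,8], [2,5], [2,6], [2,7], [2,8], [3,4], [3,5], [4,5], [4,7], [4,8], [5,6], [6,7]
  2-simplices (8): [1,4,5], [1,4,7], [1,4,8], [1,5,6], [1,6,7], [2,5,6], [2,6,7], [3,4,5]

giving chain groups C_0 ≅ Z^8, C_1 ≅ Z^16, C_2 ≅ Z^8.

The boundary map ∂_1: C_1 → C_0 maps an edge to its endpoints' difference, ∂[p,q] = q − p. For instance
  ∂[2,8] = [8] − [2].
As a 8×16 matrix over Z this has rank 7, with invariant factors (1,1,1,1,1,1,1).

∂_2: C_2 → C_1 acts by ∂[p,q,r] = [q,r] − [p,r] + [p,q]. For instance
  ∂[1,4,7] = [4,7] − [1,7] + [1,4],
  ∂[1,4,5] = [4,5] − [1,5] + [1,4].
The 16×8 boundary matrix has rank 8 and Smith normal form diag(1,1,1,1,1,1,1,1).

Computing H_k = (kernel of ∂_k) / (image of ∂_{k+1}):

  H_0: rank C_0 − rank ∂_1 = 8 − 7 = 1, and the invariant factors of ∂_1 are all 1, so H_0 ≅ Z.
  H_1: rank ker ∂_1 − rank ∂_2 = (16 − 7) − 8 = 1, and the invariant factors of ∂_2 are all 1, so H_1 ≅ Z.
  H_2: rank ker ∂_2 − rank ∂_3 = (8 − 8) − 0 = 0, and there is no ∂_3, so H_2 ≅ 0.

As a check, the Euler characteristic is 8 − 16 + 8 = 0, which agrees with 1 − 1 + 0 = 0.

H_0 ≅ Z,  H_1 ≅ Z,  H_2 = 0.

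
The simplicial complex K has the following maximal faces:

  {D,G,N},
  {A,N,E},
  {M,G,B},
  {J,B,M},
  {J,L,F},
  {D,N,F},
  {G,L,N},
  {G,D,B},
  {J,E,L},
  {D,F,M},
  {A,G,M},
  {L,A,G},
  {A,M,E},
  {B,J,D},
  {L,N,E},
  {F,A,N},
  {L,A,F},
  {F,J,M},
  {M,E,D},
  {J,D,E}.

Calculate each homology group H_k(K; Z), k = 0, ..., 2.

H_0 = Z,  H_1 = Z ⊕ Z_2,  H_2 = 0.

We work with the vertex ordering A < B < D < E < F < G < J < L < M < N. The simplices of K, each written with vertices in increasing order, are:

  0-simplices (10): A, B, D, E, F, G, J, L, M, N
  1-simplices (30): AE, AF, AG, AL, AM, AN, BD, BG, BJ, BM, DE, DF, DG, DJ, DM, DN, EJ, EL, EM, EN, FJ, FL, FM, FN, GL, GM, GN, JL, JM, LN
  2-simplices (20): AEM, AEN, AFL, AFN, AGL, AGM, BDG, BDJ, BGM, BJM, DEJ, DEM, DFM, DFN, DGN, EJL, ELN, FJL, FJM, GLN

giving chain groups C_0 ≅ Z^10, C_1 ≅ Z^30, C_2 ≅ Z^20.

The boundary map ∂_1: C_1 → C_0 is given by ∂[p,q] = [q] − [p].
This gives a 10×30 integer matrix of rank 9; reducing to Smith normal form yields diagonal entries (1,1,1,1,1,1,1,1,1).

Boundary ∂_2: C_2 → C_1 maps a triangle to the signed sum of its edges. For instance
  ∂DEM = EM − DM + DE,
  ∂BDG = DG − BG + BD.
As a 30×20 matrix over Z this has rank 20, with invariant factors (1,1,1,1,1,1,1,1,1,1,1,1,1,1,1,1,1,1,1,2).

Now H_k = ker ∂_k / im ∂_{k+1}, so:

  H_0: rank C_0 − rank ∂_1 = 10 − 9 = 1, and the invariant factors of ∂_1 are all 1, so H_0 = Z.
  H_1: rank ker ∂_1 − rank ∂_2 = (30 − 9) − 20 = 1, and ∂_2 has invariant factor 2 > 1, so H_1 = Z ⊕ Z_2.
  H_2: rank ker ∂_2 − rank ∂_3 = (20 − 20) − 0 = 0, and there is no ∂_3, so H_2 = 0.

(K is a triangulation of the Klein bottle.)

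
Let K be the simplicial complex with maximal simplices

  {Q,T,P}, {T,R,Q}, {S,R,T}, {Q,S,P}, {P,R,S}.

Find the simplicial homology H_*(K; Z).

H_0 ≅ Z,  H_1 ≅ Z,  H_2 = 0.

K has 5 vertices, 10 edges, 5 triangles.
rank ∂_0 = 0, rank ∂_1 = 4 ⇒ b_0 = 5 − 0 − 4 = 1; all invariant factors of ∂_1 are 1 so no torsion. So H_0 ≅ Z.
rank ∂_1 = 4, rank ∂_2 = 5 ⇒ b_1 = 10 − 4 − 5 = 1; all invariant factors of ∂_2 are 1 so no torsion. So H_1 ≅ Z.
rank ∂_2 = 5, rank ∂_3 = 0 ⇒ b_2 = 5 − 5 − 0 = 0. So H_2 ≅ 0.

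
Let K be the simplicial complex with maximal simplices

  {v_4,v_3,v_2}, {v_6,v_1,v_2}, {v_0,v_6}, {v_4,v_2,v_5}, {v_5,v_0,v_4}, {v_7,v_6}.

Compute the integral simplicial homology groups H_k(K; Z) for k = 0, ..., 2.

H_0 ≅ Z,  H_1 ≅ Z,  H_2 = 0.

We work with the vertex ordering v_0 < v_1 < v_2 < v_3 < v_4 < v_5 < v_6 < v_7. The simplices of K, each written with vertices in increasing order, are:

  0-simplices (8): [v_0], [v_1], [v_2], [v_3], [v_4], [v_5], [v_6], [v_7]
  1-simplices (12): [v_0,v_4], [v_0,v_5], [v_0,v_6], [v_1,v_2], [v_1,v_6], [v_2,v_3], [v_2,v_4], [v_2,v_5], [v_2,v_6], [v_3,v_4], [v_4,v_5], [v_6,v_7]
  2-simplices (4): [v_0,v_4,v_5], [v_1,v_2,v_6], [v_2,v_3,v_4], [v_2,v_4,v_5]

giving chain groups C_0 ≅ Z^8, C_1 ≅ Z^12, C_2 ≅ Z^4.

The boundary map ∂_1: C_1 → C_0 is given by ∂[p,q] = [q] − [p]. For instance
  ∂[v_6,v_7] = [v_7] − [v_6].
This gives a 8×12 integer matrix of rank 7; reducing to Smith normal form yields diagonal entries (1,1,1,1,1,1,1).

∂_2: C_2 → C_1 maps a triangle to the signed sum of its edges. For instance
  ∂[v_1,v_2,v_6] = [v_2,v_6] − [v_1,v_6] + [v_1,v_2],
  ∂[v_0,v_4,v_5] = [v_4,v_5] − [v_0,v_5] + [v_0,v_4].
The resulting 12×4 matrix has rank 4, and its Smith normal form has invariant factors (1,1,1,1).

Now H_k = ker ∂_k / im ∂_{k+1}, so:

  H_0: rank C_0 − rank ∂_1 = 8 − 7 = 1, and the invariant factors of ∂_1 are all 1, so H_0 ≅ Z.
  H_1: rank ker ∂_1 − rank ∂_2 = (12 − 7) − 4 = 1, and the invariant factors of ∂_2 are all 1, so H_1 ≅ Z.
  H_2: rank ker ∂_2 − rank ∂_3 = (4 − 4) − 0 = 0, and there is no ∂_3, so H_2 ≅ 0.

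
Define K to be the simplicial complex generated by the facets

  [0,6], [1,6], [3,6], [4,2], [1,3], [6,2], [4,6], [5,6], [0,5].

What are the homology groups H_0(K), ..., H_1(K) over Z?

H_0 ≅ Z,  H_1 ≅ Z^3.

We work with the vertex ordering 0 < 1 < 2 < 3 < 4 < 5 < 6. The simplices of K, each written with vertices in increasing order, are:

  0-simplices (7): [0], [1], [2], [3], [4], [5], [6]
  1-simplices (9): [0,5], [0,6], [1,3], [1,6], [2,4], [2,6], [3,6], [4,6], [5,6]

so the chain groups are C_0 ≅ Z^7, C_1 ≅ Z^9.

Boundary ∂_1: C_1 → C_0 sends each edge [p,q] (with p < q) to q − p. For instance
  ∂[3,6] = [6] − [3].
This gives a 7×9 integer matrix of rank 6; reducing to Smith normal form yields diagonal entries (1,1,1,1,1,1).

Reading off H_k = ker ∂_k / im ∂_{k+1}:

  H_0: rank C_0 − rank ∂_1 = 7 − 6 = 1, and the invariant factors of ∂_1 are all 1, so H_0 = Z.
  H_1: rank ker ∂_1 − rank ∂_2 = (9 − 6) − 0 = 3, and there is no ∂_2, so H_1 = Z^3.

As a check, the Euler characteristic is 7 − 9 = -2, which agrees with 1 − 3 = -2.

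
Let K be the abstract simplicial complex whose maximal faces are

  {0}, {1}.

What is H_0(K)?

H_0 ≅ Z^2.

K has 2 vertices.
rank ∂_0 = 0, rank ∂_1 = 0 ⇒ b_0 = 2 − 0 − 0 = 2. So H_0 ≅ Z^2.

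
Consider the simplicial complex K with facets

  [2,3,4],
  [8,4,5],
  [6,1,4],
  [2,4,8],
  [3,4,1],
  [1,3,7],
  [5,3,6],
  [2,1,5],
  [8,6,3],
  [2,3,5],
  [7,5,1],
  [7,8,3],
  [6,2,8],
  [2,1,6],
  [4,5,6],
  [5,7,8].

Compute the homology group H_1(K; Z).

H_1 ≅ Z^2.

Order the vertices as 1 < 2 < 3 < 4 < 5 < 6 < 7 < 8. Listing each simplex with vertices in this order, K has dimension 2 with simplices:

  0-simplices (8): [1], [2], [3], [4], [5], [6], [7], [8]
  1-simplices (24): (24 of them)
  2-simplices (16): [1,2,5], [1,2,6], [1,3,4], [1,3,7], [1,4,6], [1,5,7], [2,3,4], [2,3,5], [2,4,8], [2,6,8], [3,5,6], [3,6,8], [3,7,8], [4,5,6], [4,5,8], [5,7,8]

Hence C_0 ≅ Z^8, C_1 ≅ Z^24, C_2 ≅ Z^16.

The boundary map ∂_1: C_1 → C_0 maps an edge to its endpoints' difference, ∂[p,q] = q − p.
The 8×24 boundary matrix has rank 7 and Smith normal form diag(1,1,1,1,1,1,1).

∂_2: C_2 → C_1 sends each 2-simplex [p,q,r] to [q,r] − [p,r] + [p,q]. For instance
  ∂[1,2,6] = [2,6] − [1,6] + [1,2],
  ∂[1,3,4] = [3,4] − [1,4] + [1,3].
This gives a 24×16 integer matrix of rank 15; reducing to Smith normal form yields diagonal entries (1,1,1,1,1,1,1,1,1,1,1,1,1,1,1).

Computing H_k = (kernel of ∂_k) / (image of ∂_{k+1}):

  H_1: rank ker ∂_1 − rank ∂_2 = (24 − 7) − 15 = 2, and the invariant factors of ∂_2 are all 1, so H_1 ≅ Z^2.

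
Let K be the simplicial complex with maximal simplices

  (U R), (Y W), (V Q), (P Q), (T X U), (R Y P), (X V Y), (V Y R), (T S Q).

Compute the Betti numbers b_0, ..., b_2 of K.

Fix the vertex order P < Q < R < S < T < U < V < W < X < Y and write every simplex with vertices in increasing order. Then dim K = 2 and the simplices of K are:

  0-simplices (10): P, Q, R, S, T, U, V, W, X, Y
  1-simplices (17): PQ, PR, PY, QS, QT, QV, RU, RV, RY, ST, TU, TX, UX, VX, VY, WY, XY
  2-simplices (5): PRY, QST, RVY, TUX, VXY

so the chain groups are C_0 ≅ Z^10, C_1 ≅ Z^17, C_2 ≅ Z^5.

Boundary ∂_1: C_1 → C_0 is given by ∂[p,q] = [q] − [p].
This gives a 10×17 integer matrix of rank 9; reducing to Smith normal form yields diagonal entries (1,1,1,1,1,1,1,1,1).

The boundary map ∂_2: C_2 → C_1 maps a triangle to the signed sum of its edges. For instance
  ∂QST = ST − QT + QS,
  ∂RVY = VY − RY + RV.
As a 17×5 matrix over Z this has rank 5, with invariant factors (1,1,1,1,1).

Computing H_k = (kernel of ∂_k) / (image of ∂_{k+1}):

  H_0: rank C_0 − rank ∂_1 = 10 − 9 = 1, and the invariant factors of ∂_1 are all 1, so H_0 = Z.
  H_1: rank ker ∂_1 − rank ∂_2 = (17 − 9) − 5 = 3, and the invariant factors of ∂_2 are all 1, so H_1 = Z^3.
  H_2: rank ker ∂_2 − rank ∂_3 = (5 − 5) − 0 = 0, and there is no ∂_3, so H_2 = 0.

Hence the Betti numbers are b_0 = 1, b_1 = 3, b_2 = 0.

b_0 = 1, b_1 = 3, b_2 = 0.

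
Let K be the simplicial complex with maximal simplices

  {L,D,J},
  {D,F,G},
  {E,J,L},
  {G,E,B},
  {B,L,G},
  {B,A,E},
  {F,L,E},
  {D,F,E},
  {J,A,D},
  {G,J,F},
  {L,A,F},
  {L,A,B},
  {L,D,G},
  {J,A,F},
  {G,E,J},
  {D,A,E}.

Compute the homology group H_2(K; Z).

H_2 = Z.

Fix the vertex order A < B < D < E < F < G < J < L and write every simplex with vertices in increasing order. Then dim K = 2 and the simplices of K are:

  0-simplices (8): A, B, D, E, F, G, J, L
  1-simplices (24): AB, AD, AE, AF, AJ, AL, BE, BG, BL, DE, DF, DG, DJ, DL, EF, EG, EJ, EL, FG, FJ, FL, GJ, GL, JL
  2-simplices (16): ABE, ABL, ADE, ADJ, AFJ, AFL, BEG, BGL, DEF, DFG, DGL, DJL, EFL, EGJ, EJL, FGJ

so the chain groups are C_0 ≅ Z^8, C_1 ≅ Z^24, C_2 ≅ Z^16.

∂_1: C_1 → C_0 is given by ∂[p,q] = [q] − [p].
The resulting 8×24 matrix has rank 7, and its Smith normal form has invariant factors (1,1,1,1,1,1,1).

The boundary map ∂_2: C_2 → C_1 sends each 2-simplex [p,q,r] to [q,r] − [p,r] + [p,q]. For instance
  ∂ABL = BL − AL + AB,
  ∂ABE = BE − AE + AB.
This gives a 24×16 integer matrix of rank 15; reducing to Smith normal form yields diagonal entries (1,1,1,1,1,1,1,1,1,1,1,1,1,1,1).

Reading off H_k = ker ∂_k / im ∂_{k+1}:

  H_2: rank ker ∂_2 − rank ∂_3 = (16 − 15) − 0 = 1, and there is no ∂_3, so H_2 ≅ Z.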